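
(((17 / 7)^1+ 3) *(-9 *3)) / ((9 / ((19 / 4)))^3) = -130321 / 6048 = -21.55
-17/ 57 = -0.30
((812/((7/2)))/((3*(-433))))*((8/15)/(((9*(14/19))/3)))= -17632/409185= -0.04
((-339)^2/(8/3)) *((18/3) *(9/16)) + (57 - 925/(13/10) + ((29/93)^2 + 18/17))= 17712800680349/122331456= 144793.51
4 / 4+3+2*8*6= 100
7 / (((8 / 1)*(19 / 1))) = 7 / 152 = 0.05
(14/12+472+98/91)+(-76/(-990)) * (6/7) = 4747837/10010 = 474.31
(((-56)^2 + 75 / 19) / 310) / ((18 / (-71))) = -4235789 / 106020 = -39.95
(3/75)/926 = 1/23150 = 0.00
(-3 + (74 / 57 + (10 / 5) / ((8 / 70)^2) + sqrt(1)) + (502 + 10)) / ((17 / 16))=605954 / 969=625.34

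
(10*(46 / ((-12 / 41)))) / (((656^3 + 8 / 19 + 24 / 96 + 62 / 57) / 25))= -8958500 / 64364495249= -0.00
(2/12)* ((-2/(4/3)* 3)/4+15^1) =37/16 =2.31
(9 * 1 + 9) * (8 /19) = 144 /19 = 7.58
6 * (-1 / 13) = -6 / 13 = -0.46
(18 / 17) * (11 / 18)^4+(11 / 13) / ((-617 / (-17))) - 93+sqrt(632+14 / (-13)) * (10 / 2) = 32.76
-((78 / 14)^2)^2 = -963.53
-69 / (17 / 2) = -138 / 17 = -8.12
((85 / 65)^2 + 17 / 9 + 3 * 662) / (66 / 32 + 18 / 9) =9683776 / 19773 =489.75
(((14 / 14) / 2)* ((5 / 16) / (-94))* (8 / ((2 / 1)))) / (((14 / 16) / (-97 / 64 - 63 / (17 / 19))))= 0.55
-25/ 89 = -0.28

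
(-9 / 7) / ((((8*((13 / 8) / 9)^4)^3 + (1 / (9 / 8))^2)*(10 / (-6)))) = 1023490369077469249536 / 1048294563367835765555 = 0.98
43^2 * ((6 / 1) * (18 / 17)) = 199692 / 17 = 11746.59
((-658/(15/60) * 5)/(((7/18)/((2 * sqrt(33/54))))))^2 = 2799244800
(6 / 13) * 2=0.92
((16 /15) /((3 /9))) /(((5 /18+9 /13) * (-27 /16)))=-6656 /3405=-1.95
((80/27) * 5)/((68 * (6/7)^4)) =0.40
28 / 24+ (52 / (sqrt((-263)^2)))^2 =1.21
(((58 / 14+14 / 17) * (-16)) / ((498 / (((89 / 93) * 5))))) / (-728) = 87665 / 83589051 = 0.00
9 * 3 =27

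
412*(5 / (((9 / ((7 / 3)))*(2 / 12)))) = 28840 / 9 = 3204.44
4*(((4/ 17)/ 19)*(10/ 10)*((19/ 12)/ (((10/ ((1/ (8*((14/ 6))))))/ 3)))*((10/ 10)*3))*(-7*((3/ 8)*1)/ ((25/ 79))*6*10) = -6399/ 3400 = -1.88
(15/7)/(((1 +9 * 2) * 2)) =0.06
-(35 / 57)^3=-42875 / 185193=-0.23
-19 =-19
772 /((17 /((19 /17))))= 14668 /289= 50.75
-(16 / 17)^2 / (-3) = 0.30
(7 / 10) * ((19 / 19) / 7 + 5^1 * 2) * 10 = 71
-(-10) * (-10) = -100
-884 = -884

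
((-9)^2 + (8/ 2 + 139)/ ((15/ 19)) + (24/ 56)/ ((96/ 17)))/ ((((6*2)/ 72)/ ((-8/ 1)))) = -881023/ 70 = -12586.04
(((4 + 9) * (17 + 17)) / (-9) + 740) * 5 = 31090 / 9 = 3454.44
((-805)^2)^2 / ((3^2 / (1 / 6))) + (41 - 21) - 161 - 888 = 7776598982.57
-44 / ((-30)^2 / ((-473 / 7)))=5203 / 1575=3.30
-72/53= -1.36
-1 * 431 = -431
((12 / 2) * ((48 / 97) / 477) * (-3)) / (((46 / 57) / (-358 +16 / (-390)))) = 8.28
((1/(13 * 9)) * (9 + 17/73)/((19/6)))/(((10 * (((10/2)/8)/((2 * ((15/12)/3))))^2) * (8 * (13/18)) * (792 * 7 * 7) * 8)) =0.00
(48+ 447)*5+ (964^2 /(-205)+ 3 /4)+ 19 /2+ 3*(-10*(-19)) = -1211879 /820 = -1477.90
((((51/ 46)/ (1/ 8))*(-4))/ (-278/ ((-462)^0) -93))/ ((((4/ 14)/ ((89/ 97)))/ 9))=326808/ 118243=2.76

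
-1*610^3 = -226981000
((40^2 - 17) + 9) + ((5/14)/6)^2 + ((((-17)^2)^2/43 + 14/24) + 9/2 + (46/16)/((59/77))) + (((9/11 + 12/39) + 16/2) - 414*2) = 6973843420657/2559853296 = 2724.31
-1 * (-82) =82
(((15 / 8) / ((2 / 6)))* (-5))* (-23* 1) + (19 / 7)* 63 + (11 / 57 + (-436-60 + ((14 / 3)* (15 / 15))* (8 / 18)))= 1330279 / 4104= 324.14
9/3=3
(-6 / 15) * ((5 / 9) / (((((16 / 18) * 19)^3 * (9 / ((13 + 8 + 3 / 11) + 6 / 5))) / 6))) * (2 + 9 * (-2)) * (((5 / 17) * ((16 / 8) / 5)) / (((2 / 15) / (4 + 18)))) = 25029 / 116603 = 0.21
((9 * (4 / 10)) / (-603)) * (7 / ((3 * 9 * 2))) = -7 / 9045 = -0.00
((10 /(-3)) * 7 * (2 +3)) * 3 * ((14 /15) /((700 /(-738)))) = 1722 /5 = 344.40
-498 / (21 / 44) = -7304 / 7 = -1043.43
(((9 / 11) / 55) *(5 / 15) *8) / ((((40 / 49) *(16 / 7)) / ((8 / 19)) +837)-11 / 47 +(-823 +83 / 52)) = 20119008 / 10038653075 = 0.00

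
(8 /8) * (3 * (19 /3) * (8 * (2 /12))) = 76 /3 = 25.33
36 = 36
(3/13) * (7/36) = 7/156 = 0.04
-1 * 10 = -10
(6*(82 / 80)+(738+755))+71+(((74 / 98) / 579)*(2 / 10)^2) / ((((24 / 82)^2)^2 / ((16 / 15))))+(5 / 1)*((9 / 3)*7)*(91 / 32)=51533830427489 / 27576612000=1868.75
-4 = -4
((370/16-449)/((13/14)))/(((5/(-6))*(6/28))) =166943/65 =2568.35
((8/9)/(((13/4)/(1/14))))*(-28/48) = -4/351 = -0.01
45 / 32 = 1.41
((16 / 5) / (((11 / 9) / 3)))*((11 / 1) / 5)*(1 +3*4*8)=41904 / 25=1676.16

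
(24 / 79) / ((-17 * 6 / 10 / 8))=-320 / 1343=-0.24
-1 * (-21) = 21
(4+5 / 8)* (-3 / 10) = -111 / 80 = -1.39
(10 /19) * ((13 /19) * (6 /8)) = 195 /722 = 0.27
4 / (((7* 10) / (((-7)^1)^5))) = -4802 / 5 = -960.40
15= 15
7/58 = 0.12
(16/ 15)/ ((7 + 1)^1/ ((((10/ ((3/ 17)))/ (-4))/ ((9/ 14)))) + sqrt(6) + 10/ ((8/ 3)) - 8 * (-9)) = 455490112/ 32157908841 - 18126080 * sqrt(6)/ 96473726523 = 0.01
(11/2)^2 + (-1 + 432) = 1845/4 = 461.25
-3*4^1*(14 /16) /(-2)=5.25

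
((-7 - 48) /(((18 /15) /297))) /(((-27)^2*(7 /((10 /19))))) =-1.40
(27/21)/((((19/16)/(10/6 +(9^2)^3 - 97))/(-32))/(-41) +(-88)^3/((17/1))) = -5119689779712/159624030293583233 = -0.00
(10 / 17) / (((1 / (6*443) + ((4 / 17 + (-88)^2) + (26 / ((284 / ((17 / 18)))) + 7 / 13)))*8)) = 18400005 / 1938074441969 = 0.00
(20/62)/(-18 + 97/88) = -880/46097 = -0.02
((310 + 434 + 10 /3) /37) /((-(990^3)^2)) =-1121 /52252148291755500000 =-0.00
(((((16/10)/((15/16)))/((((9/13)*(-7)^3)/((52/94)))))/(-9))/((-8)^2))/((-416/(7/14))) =-13/1566961200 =-0.00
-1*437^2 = -190969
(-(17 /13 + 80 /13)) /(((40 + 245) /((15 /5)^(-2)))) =-97 /33345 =-0.00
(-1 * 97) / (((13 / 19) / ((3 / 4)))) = -5529 / 52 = -106.33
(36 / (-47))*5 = -3.83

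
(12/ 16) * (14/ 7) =3/ 2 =1.50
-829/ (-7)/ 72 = 829/ 504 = 1.64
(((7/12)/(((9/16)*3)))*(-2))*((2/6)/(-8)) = 7/243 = 0.03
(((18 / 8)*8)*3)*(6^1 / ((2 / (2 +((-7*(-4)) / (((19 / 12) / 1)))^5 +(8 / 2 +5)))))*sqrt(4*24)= 2775071357667720*sqrt(6) / 2476099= 2745249211.00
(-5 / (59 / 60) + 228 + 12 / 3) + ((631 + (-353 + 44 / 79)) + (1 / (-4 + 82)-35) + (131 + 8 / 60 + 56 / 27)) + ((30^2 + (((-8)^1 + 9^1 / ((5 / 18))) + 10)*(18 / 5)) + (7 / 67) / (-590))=4459956658822 / 2740318425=1627.53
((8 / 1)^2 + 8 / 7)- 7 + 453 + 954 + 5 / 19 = 194899 / 133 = 1465.41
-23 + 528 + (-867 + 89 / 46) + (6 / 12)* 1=-359.57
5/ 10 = 1/ 2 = 0.50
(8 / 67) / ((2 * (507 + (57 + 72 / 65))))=65 / 615261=0.00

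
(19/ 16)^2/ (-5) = -361/ 1280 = -0.28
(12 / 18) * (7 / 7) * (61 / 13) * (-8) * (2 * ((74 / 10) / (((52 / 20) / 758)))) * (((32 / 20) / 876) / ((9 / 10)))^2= -875932672 / 1969614387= -0.44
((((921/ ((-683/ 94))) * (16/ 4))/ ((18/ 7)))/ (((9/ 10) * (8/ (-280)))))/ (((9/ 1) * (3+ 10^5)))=141404200/ 16597397907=0.01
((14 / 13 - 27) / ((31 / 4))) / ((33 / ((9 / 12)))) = -337 / 4433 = -0.08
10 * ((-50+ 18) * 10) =-3200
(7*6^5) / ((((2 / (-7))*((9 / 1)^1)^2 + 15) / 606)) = -76966848 / 19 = -4050886.74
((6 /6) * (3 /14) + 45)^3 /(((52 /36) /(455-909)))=-518178627891 /17836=-29052401.20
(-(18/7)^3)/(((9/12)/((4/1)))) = -31104/343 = -90.68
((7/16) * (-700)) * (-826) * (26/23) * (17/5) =22361885/23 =972255.87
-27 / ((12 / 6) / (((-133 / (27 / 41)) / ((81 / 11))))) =59983 / 162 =370.27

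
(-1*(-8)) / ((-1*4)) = -2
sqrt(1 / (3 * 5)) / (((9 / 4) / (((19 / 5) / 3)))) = 76 * sqrt(15) / 2025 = 0.15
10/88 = 0.11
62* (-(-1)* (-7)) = -434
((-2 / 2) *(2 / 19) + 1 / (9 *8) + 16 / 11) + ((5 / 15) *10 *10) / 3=20857 / 1672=12.47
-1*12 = -12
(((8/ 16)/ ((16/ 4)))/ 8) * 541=541/ 64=8.45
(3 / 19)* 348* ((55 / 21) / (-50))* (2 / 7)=-3828 / 4655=-0.82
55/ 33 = 5/ 3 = 1.67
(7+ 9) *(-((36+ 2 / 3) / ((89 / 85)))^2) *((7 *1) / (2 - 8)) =4895660000 / 213867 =22891.14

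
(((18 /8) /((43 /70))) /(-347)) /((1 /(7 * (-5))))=11025 /29842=0.37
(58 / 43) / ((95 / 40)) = 464 / 817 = 0.57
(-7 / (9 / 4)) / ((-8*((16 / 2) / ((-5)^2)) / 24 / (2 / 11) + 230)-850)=175 / 34908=0.01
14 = 14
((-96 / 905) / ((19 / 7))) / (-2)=336 / 17195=0.02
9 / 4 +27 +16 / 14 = 851 / 28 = 30.39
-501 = -501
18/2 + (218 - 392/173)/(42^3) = 9.00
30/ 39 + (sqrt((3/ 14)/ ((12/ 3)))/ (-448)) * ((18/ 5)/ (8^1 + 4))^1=10/ 13 - 3 * sqrt(42)/ 125440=0.77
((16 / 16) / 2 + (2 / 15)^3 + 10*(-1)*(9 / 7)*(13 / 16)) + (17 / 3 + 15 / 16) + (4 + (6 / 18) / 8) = 265271 / 378000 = 0.70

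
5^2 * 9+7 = 232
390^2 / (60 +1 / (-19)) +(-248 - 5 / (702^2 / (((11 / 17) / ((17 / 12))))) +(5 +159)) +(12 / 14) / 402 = 13655309086520 / 5566262247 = 2453.23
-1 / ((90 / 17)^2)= -289 / 8100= -0.04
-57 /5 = -11.40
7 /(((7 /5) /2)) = 10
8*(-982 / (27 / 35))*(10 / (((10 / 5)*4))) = -343700 / 27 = -12729.63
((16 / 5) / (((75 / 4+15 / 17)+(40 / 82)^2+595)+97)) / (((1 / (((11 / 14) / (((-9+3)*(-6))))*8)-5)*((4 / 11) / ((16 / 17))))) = 6508832 / 406862355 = 0.02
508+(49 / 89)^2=4026269 / 7921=508.30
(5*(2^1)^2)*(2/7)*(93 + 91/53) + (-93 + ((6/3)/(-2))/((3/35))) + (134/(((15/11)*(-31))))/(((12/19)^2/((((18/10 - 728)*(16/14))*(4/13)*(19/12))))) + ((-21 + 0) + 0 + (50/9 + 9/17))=2672589878039/735283575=3634.77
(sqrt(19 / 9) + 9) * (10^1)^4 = 10000 * sqrt(19) / 3 + 90000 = 104529.66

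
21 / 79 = 0.27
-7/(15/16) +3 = -67/15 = -4.47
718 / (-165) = -718 / 165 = -4.35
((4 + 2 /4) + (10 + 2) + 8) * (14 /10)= 343 /10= 34.30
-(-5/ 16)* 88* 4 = 110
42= 42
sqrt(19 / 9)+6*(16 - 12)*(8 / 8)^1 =sqrt(19) / 3+24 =25.45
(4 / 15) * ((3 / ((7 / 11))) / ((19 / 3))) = 132 / 665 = 0.20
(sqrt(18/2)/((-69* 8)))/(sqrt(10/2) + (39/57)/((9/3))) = 741/2957984 - 3249* sqrt(5)/2957984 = -0.00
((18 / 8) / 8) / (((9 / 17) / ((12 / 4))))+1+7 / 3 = 473 / 96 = 4.93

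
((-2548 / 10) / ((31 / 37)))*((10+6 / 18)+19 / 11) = -18760924 / 5115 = -3667.82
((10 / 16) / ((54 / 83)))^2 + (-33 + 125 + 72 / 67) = 1175326339 / 12503808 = 94.00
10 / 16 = 5 / 8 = 0.62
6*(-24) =-144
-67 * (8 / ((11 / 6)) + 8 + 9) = -15745 / 11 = -1431.36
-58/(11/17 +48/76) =-18734/413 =-45.36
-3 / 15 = -1 / 5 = -0.20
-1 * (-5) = 5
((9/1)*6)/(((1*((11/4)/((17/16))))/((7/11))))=13.28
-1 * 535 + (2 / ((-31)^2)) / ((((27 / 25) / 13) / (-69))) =-4642165 / 8649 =-536.73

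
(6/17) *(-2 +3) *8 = 48/17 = 2.82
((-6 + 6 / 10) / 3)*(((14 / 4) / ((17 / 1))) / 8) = -63 / 1360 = -0.05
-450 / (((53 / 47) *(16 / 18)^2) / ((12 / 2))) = -2569725 / 848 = -3030.34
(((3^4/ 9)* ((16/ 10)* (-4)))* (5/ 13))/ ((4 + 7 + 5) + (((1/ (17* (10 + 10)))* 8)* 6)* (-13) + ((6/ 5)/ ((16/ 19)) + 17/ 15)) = -117504/ 88699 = -1.32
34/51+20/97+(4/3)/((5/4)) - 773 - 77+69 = -1133533/1455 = -779.06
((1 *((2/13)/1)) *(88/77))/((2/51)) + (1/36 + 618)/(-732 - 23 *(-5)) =7037837/2021292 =3.48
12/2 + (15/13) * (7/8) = 729/104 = 7.01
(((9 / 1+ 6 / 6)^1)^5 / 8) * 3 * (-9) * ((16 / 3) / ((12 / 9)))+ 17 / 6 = -8099983 / 6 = -1349997.17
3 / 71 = 0.04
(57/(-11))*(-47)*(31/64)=83049/704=117.97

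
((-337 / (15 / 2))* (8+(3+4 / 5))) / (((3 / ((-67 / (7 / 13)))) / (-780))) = -1801081672 / 105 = -17153158.78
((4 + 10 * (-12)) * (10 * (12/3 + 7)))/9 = -12760/9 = -1417.78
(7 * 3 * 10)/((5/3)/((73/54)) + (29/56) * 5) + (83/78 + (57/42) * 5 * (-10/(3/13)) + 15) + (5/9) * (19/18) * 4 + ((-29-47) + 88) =-9614323193/46068750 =-208.70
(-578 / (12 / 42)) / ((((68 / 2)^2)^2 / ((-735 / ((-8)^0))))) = 5145 / 4624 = 1.11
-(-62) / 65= 0.95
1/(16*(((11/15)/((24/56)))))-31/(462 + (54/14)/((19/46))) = -141161/4826976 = -0.03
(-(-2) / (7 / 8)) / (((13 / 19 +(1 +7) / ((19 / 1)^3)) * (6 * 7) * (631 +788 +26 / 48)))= 438976 / 7847760081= 0.00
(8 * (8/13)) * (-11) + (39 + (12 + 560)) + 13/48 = 347641/624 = 557.12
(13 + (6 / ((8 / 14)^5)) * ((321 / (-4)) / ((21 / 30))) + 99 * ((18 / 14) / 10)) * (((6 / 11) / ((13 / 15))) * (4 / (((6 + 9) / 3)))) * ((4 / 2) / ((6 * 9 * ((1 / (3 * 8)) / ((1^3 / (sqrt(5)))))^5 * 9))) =-84558143232 * sqrt(5) / 56875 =-3324444.07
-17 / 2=-8.50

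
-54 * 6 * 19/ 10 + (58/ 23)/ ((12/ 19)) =-422009/ 690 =-611.61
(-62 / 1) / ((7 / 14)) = -124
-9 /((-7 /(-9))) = -81 /7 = -11.57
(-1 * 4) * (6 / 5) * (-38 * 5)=912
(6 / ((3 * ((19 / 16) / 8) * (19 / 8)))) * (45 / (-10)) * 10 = -92160 / 361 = -255.29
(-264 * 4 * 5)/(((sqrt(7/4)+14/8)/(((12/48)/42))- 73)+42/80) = 1871443200/509879- 709632000 * sqrt(7)/509879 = -11.90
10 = 10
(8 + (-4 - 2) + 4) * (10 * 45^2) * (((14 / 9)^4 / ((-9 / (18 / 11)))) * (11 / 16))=-2401000 / 27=-88925.93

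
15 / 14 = 1.07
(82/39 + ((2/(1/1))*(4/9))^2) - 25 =-23279/1053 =-22.11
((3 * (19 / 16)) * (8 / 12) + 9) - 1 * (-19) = 30.38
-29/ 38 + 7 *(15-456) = -117335/ 38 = -3087.76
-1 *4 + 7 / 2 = -1 / 2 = -0.50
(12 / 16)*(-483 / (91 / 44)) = -2277 / 13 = -175.15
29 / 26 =1.12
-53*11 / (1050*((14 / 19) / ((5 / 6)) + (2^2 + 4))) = -11077 / 177240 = -0.06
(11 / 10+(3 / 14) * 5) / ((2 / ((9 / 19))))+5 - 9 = -122 / 35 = -3.49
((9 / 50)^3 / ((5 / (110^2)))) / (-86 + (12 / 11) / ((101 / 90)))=-98000199 / 590412500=-0.17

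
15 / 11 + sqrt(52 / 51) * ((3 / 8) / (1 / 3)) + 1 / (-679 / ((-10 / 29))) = 3 * sqrt(663) / 68 + 295475 / 216601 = 2.50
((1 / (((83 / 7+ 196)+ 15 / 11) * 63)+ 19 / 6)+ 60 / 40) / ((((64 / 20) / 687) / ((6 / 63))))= 154948499 / 1623888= 95.42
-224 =-224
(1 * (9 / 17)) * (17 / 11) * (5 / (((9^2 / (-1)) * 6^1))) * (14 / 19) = -35 / 5643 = -0.01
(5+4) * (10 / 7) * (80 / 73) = 7200 / 511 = 14.09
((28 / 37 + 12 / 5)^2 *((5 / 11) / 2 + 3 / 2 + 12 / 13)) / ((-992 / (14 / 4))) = -14137837 / 151719425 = -0.09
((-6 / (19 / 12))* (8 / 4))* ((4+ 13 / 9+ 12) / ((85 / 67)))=-168304 / 1615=-104.21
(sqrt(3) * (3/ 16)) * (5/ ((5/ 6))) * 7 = 63 * sqrt(3)/ 8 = 13.64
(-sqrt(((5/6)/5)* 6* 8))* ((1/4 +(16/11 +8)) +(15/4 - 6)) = -164* sqrt(2)/11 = -21.08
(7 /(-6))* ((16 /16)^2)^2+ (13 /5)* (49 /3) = 413 /10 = 41.30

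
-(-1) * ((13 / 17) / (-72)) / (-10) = 0.00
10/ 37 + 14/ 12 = 319/ 222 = 1.44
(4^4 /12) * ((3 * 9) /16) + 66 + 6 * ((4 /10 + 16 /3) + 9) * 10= 986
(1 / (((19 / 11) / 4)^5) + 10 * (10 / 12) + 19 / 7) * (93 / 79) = 125168565832 / 1369282747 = 91.41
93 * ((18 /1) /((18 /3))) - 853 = -574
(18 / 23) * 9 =7.04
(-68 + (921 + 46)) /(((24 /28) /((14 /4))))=44051 /12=3670.92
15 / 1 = 15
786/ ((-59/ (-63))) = 49518/ 59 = 839.29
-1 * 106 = -106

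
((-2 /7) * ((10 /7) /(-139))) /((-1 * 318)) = -10 /1082949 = -0.00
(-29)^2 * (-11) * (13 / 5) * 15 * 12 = -4329468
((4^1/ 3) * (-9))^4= 20736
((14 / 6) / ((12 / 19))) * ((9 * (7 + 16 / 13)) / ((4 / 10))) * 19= 12999.47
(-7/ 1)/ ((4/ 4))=-7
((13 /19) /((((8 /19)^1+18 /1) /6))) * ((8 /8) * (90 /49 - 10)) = -624 /343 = -1.82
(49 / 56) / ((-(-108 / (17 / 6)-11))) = 119 / 6680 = 0.02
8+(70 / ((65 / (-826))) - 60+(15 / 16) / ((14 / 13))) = -2739225 / 2912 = -940.67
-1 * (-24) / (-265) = -24 / 265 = -0.09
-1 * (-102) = 102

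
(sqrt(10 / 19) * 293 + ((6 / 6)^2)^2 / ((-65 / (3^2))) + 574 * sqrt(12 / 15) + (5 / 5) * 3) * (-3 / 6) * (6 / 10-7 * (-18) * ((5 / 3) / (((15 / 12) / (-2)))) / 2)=77841 / 325 + 245241 * sqrt(190) / 190 + 480438 * sqrt(5) / 25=61002.84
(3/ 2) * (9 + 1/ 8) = 13.69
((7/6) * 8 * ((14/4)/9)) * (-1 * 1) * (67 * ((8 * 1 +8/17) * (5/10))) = -52528/51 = -1029.96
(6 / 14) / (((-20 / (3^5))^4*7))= 10460353203 / 7840000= 1334.23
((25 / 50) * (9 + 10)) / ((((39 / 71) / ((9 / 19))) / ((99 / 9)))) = 2343 / 26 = 90.12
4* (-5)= -20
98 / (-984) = -49 / 492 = -0.10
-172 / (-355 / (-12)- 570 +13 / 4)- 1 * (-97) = 313663 / 3223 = 97.32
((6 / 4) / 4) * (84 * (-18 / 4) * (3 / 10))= -42.52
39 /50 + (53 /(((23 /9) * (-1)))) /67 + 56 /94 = 3861103 /3621350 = 1.07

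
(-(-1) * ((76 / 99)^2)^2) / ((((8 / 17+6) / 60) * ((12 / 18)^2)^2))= 70894624 / 4348377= 16.30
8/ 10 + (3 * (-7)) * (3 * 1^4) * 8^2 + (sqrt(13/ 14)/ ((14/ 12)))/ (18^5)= -20156/ 5 + sqrt(182)/ 30862944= -4031.20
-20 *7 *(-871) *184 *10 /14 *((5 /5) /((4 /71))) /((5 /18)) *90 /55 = 1675778661.82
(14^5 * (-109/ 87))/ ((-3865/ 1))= 174.34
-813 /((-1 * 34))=813 /34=23.91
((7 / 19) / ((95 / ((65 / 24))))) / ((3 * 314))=91 / 8161488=0.00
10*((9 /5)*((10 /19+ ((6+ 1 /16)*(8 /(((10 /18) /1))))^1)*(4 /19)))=332.82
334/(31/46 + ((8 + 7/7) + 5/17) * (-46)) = -261188/333801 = -0.78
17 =17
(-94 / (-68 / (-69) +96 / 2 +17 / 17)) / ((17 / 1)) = -6486 / 58633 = -0.11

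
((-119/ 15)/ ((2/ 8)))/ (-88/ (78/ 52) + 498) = -238/ 3295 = -0.07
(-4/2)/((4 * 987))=-1/1974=-0.00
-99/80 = -1.24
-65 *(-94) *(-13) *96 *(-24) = 183006720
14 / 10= 7 / 5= 1.40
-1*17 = -17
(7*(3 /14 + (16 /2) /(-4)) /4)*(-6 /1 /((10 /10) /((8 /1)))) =150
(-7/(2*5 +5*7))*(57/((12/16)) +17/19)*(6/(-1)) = 6818/95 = 71.77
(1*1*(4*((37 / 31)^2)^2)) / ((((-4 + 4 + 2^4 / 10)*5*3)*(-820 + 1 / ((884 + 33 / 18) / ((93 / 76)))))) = -189262148585 / 458847126483123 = -0.00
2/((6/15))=5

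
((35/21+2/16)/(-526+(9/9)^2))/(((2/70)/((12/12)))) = -43/360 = -0.12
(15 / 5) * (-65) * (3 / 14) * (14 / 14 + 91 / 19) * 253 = -8140275 / 133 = -61205.08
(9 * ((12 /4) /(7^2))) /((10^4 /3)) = 81 /490000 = 0.00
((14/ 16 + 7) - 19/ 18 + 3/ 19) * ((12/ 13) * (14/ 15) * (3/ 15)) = 1.20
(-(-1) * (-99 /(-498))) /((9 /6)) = 11 /83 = 0.13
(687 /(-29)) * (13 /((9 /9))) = -8931 /29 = -307.97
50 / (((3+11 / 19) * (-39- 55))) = -475 / 3196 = -0.15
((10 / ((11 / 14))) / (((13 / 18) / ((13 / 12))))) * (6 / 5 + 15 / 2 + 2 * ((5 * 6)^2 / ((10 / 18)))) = 62020.64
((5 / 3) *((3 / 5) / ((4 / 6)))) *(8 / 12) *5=5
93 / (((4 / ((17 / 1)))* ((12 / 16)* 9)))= 527 / 9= 58.56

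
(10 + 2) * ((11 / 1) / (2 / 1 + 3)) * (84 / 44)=50.40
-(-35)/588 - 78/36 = -59/28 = -2.11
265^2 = 70225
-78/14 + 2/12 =-227/42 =-5.40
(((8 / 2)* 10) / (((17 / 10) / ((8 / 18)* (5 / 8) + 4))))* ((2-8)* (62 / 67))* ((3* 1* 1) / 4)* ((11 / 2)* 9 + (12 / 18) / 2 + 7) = -23821.10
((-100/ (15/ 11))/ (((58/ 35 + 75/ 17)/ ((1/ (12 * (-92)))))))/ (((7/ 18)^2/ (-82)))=-3450150/ 581371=-5.93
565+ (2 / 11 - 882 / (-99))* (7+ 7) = 7615 / 11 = 692.27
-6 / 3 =-2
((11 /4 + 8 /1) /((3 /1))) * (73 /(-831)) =-3139 /9972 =-0.31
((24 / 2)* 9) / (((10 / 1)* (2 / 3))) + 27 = 43.20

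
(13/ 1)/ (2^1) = 13/ 2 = 6.50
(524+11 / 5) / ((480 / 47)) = 51.52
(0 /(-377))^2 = 0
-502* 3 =-1506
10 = 10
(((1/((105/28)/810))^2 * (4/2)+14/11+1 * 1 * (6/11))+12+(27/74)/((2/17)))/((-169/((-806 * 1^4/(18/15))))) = 23550619555/63492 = 370922.63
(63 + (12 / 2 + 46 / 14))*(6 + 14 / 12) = 10879 / 21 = 518.05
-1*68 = -68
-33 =-33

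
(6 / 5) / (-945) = -2 / 1575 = -0.00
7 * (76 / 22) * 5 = 1330 / 11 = 120.91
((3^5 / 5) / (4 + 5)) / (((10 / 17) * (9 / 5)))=51 / 10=5.10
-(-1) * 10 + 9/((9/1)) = 11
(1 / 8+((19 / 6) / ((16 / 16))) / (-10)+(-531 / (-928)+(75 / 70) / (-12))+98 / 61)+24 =153932399 / 5943840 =25.90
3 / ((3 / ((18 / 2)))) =9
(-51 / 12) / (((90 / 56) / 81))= -1071 / 5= -214.20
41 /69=0.59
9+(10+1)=20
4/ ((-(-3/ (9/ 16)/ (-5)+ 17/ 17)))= -60/ 31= -1.94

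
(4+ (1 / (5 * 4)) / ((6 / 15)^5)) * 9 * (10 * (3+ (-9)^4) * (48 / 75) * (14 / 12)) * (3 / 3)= 39182157 / 10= 3918215.70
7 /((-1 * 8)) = -7 /8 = -0.88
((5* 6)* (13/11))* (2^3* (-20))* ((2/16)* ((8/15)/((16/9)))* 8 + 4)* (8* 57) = -122353920/11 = -11123083.64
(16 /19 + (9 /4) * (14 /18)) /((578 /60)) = 2955 /10982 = 0.27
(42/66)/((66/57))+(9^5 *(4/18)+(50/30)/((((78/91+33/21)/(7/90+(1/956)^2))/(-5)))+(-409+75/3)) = 646583657096513/50759091504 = 12738.28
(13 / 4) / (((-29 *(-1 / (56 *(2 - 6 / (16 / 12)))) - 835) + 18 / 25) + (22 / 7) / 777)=-135975 / 34913489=-0.00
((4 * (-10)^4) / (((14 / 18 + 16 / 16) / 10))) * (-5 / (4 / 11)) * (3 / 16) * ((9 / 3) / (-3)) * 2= 4640625 / 4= 1160156.25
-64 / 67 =-0.96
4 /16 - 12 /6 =-7 /4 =-1.75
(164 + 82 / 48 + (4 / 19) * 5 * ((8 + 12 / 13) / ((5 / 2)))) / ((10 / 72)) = 3013773 / 2470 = 1220.15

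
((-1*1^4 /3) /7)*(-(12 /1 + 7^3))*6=710 /7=101.43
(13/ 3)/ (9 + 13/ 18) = 78/ 175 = 0.45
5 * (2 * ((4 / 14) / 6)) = 10 / 21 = 0.48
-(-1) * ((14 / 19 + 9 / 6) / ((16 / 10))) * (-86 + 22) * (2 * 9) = -30600 / 19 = -1610.53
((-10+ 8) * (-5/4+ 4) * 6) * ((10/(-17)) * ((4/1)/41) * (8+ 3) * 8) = 116160/697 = 166.66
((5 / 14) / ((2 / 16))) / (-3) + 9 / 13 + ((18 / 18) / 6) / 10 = -443 / 1820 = -0.24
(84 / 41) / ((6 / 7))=98 / 41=2.39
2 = 2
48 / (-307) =-48 / 307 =-0.16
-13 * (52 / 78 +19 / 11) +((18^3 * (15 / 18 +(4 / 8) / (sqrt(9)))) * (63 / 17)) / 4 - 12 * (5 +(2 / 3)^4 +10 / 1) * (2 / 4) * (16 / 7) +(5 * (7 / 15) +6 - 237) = 174416479 / 35343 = 4934.97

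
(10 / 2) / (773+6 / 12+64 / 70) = 350 / 54209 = 0.01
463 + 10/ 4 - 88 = 755/ 2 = 377.50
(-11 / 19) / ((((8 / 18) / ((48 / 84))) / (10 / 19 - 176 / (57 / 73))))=422994 / 2527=167.39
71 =71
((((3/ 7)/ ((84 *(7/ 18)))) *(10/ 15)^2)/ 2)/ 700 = 1/ 240100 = 0.00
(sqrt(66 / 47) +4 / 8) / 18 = 1 / 36 +sqrt(3102) / 846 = 0.09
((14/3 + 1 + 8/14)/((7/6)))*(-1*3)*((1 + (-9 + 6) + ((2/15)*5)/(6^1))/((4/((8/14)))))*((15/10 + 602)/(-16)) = -2687989/16464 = -163.26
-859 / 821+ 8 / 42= -14755 / 17241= -0.86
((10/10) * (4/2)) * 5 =10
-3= -3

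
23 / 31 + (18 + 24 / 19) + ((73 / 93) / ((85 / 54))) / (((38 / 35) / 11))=250900 / 10013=25.06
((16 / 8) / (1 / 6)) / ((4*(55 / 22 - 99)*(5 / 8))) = -48 / 965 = -0.05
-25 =-25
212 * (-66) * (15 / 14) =-104940 / 7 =-14991.43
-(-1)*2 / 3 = 2 / 3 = 0.67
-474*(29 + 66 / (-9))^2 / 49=-667550 / 147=-4541.16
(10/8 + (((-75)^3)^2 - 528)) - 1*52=711914060185/4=177978515046.25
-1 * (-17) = 17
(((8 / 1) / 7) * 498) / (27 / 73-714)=-96944 / 121555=-0.80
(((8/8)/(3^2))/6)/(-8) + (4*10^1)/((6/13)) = 37439/432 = 86.66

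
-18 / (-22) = 9 / 11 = 0.82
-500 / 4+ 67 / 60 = -7433 / 60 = -123.88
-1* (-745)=745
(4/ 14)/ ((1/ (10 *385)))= 1100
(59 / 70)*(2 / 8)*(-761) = -44899 / 280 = -160.35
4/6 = 2/3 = 0.67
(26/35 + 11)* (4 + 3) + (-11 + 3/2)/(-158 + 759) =493927/6010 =82.18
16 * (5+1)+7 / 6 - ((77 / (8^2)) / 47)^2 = 2637492869 / 27144192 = 97.17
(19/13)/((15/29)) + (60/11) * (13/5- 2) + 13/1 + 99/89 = 3858329/190905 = 20.21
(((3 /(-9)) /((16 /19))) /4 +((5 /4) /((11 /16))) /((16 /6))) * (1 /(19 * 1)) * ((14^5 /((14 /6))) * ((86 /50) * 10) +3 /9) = 73205074763 /601920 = 121619.28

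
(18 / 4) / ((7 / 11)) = 99 / 14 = 7.07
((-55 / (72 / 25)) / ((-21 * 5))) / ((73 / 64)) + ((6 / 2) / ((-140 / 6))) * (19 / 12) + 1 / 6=0.12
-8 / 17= -0.47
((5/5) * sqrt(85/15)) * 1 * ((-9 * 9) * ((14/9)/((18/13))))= -91 * sqrt(51)/3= -216.62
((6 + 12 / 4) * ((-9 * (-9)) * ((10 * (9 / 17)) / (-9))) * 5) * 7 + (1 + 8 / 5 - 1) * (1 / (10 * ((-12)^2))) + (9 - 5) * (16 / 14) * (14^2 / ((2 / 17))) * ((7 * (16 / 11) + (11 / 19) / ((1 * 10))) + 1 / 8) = 204425223433 / 3197700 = 63928.83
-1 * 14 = -14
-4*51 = -204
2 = 2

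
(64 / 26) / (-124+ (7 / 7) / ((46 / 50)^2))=-16928 / 844623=-0.02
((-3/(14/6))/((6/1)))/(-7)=3/98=0.03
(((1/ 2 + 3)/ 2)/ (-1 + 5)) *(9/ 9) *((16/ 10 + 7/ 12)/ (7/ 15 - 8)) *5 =-4585/ 7232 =-0.63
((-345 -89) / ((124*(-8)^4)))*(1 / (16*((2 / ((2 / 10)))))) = -7 / 1310720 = -0.00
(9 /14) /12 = 3 /56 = 0.05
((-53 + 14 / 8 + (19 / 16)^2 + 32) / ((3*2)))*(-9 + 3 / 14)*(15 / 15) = 187247 / 7168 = 26.12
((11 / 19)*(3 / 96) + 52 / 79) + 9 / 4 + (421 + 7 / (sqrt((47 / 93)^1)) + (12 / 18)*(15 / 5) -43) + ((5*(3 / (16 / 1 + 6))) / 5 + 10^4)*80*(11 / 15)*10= 7*sqrt(4371) / 47 + 845429905831 / 144096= 5867139.44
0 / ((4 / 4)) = 0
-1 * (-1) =1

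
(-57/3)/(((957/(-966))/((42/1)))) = 256956/319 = 805.50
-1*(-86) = 86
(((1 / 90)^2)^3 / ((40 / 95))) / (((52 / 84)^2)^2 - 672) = -0.00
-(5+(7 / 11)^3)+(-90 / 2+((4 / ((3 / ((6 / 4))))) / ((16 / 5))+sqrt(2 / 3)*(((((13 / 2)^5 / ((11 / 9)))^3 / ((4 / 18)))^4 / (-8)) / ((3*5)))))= -1413314387221070078088290088236771193473266045953037716291516058331952772760718249*sqrt(6) / 2315751402361599794041425693245440-528489 / 10648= -1494935549340686755517406000000000000000000000000.00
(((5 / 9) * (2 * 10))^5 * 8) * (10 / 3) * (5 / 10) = 400000000000 / 177147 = 2258011.71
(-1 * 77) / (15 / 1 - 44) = 77 / 29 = 2.66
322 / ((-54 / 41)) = -6601 / 27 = -244.48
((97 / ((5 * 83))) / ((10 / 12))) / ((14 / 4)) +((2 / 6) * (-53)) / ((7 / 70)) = -7694758 / 43575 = -176.59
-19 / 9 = -2.11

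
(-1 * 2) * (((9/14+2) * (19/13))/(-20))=703/1820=0.39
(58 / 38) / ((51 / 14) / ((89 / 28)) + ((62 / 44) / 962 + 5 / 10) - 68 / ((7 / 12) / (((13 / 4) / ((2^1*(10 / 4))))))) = -1911849940 / 92846950723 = -0.02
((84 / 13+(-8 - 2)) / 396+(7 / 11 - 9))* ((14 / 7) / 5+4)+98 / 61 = -1257281 / 35685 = -35.23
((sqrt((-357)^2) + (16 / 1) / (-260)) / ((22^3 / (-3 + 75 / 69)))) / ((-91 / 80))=0.06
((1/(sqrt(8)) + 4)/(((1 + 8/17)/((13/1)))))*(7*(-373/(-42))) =82433*sqrt(2)/600 + 164866/75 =2392.51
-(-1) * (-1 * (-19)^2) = -361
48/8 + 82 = 88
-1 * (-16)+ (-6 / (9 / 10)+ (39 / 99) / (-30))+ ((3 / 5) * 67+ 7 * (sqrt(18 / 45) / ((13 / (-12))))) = 9805 / 198- 84 * sqrt(10) / 65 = 45.43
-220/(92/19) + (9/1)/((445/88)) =-446809/10235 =-43.66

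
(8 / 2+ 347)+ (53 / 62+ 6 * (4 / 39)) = 284091 / 806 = 352.47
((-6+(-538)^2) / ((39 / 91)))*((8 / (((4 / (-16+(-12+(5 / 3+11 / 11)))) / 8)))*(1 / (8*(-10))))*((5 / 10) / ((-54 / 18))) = -570300.06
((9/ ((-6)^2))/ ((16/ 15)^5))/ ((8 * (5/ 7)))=1063125/ 33554432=0.03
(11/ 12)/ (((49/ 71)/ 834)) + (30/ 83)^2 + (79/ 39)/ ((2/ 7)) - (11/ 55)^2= 366946411646/ 329121975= 1114.93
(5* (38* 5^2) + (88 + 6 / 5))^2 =585446416 / 25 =23417856.64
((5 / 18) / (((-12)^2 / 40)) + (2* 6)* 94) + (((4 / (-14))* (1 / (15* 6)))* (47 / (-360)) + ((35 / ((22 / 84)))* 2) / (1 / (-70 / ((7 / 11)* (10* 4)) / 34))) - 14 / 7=2129177849 / 1927800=1104.46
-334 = -334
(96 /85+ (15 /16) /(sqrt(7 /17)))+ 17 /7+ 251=256.02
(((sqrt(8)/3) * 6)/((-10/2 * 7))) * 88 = -352 * sqrt(2)/35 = -14.22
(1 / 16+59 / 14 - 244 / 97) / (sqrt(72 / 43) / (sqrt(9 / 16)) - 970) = -0.00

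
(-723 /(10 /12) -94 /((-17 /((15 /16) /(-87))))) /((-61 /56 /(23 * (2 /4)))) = 9160.21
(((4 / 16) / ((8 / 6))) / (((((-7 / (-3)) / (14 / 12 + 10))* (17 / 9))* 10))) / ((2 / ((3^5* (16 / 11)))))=439587 / 52360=8.40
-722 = -722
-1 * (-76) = 76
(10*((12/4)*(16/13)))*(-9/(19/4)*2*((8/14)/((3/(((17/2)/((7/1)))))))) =-391680/12103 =-32.36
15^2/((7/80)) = 18000/7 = 2571.43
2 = 2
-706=-706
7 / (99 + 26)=7 / 125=0.06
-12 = -12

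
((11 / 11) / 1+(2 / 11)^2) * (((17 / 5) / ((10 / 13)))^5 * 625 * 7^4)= 1265766299207501 / 484000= 2615219626.46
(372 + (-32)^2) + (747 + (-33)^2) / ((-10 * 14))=48401 / 35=1382.89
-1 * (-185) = 185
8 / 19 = 0.42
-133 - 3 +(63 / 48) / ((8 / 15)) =-17093 / 128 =-133.54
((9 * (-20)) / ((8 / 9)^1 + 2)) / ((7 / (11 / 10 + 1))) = -243 / 13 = -18.69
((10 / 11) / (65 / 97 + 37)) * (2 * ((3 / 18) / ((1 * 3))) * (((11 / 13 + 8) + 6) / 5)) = 18721 / 2351349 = 0.01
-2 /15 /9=-2 /135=-0.01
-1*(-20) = 20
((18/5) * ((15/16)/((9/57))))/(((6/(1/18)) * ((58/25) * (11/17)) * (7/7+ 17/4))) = 8075/321552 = 0.03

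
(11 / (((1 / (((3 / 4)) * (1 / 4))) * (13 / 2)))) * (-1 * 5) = -165 / 104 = -1.59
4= 4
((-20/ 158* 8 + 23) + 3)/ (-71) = -1974/ 5609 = -0.35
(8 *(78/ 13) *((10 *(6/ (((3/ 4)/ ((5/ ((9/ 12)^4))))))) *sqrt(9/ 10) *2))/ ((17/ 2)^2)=1310720 *sqrt(10)/ 2601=1593.56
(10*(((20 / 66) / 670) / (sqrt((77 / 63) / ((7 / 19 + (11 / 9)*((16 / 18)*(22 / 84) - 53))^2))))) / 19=20724500*sqrt(11) / 4978192527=0.01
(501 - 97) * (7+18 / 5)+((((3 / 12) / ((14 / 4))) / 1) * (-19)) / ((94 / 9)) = 28177337 / 6580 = 4282.27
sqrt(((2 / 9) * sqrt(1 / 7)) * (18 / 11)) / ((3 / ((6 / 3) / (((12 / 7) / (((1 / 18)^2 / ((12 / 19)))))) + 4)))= 8495 * sqrt(11) * 7^(3 / 4) / 244944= 0.50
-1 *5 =-5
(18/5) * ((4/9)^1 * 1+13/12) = 11/2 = 5.50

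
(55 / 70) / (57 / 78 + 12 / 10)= 715 / 1757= 0.41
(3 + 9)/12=1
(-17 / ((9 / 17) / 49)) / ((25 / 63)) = -99127 / 25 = -3965.08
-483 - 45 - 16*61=-1504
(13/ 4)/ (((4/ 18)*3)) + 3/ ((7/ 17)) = 681/ 56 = 12.16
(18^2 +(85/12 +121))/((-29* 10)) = -1085/696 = -1.56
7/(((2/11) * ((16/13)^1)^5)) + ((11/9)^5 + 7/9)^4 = 4196393922951588562208597273/25496472432792156348874752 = 164.59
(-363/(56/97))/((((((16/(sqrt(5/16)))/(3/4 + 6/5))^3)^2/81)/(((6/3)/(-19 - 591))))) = 10035777412054251/600949075277250560000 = 0.00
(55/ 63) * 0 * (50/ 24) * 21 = 0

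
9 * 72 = 648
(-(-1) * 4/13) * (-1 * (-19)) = 76/13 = 5.85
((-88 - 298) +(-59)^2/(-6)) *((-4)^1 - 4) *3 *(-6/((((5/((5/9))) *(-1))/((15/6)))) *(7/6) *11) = 4463690/9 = 495965.56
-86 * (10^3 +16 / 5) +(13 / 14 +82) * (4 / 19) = -57361398 / 665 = -86257.74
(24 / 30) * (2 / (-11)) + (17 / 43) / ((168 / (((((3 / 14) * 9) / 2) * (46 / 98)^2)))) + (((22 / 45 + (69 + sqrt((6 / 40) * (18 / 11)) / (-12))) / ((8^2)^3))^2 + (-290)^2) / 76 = 20837390610719044756172842501 / 18832926994748371736985600-3127 * sqrt(330) / 51704534296166400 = 1106.43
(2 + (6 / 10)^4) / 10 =1331 / 6250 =0.21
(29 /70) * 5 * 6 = 87 /7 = 12.43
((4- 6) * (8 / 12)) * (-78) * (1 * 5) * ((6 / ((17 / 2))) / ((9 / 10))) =20800 / 51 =407.84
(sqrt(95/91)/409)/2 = sqrt(8645)/74438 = 0.00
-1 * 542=-542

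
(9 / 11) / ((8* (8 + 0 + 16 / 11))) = 9 / 832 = 0.01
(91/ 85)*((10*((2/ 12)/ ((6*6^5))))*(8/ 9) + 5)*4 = 14329315/ 669222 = 21.41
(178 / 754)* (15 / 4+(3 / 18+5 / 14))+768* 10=7681.01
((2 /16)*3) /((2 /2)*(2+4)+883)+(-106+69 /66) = -8210771 /78232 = -104.95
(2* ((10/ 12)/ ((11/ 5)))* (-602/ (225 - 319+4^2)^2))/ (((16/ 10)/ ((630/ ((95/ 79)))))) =-20806625/ 847704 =-24.54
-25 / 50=-1 / 2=-0.50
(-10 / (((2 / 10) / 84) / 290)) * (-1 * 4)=4872000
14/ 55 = 0.25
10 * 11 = 110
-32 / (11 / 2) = -64 / 11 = -5.82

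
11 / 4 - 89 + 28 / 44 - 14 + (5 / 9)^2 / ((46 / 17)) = -8156179 / 81972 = -99.50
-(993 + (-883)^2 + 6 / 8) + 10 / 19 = -59331849 / 76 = -780682.22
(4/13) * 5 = 20/13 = 1.54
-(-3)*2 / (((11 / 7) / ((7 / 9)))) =98 / 33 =2.97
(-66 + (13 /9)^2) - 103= -13520 /81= -166.91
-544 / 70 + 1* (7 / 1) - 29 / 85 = -662 / 595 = -1.11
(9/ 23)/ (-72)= -1/ 184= -0.01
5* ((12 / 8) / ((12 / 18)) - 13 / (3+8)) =235 / 44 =5.34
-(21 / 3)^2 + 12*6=23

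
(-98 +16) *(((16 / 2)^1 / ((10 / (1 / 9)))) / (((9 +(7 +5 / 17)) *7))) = -5576 / 87255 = -0.06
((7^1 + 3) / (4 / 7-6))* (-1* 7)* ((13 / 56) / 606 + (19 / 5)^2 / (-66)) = -14267687 / 5066160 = -2.82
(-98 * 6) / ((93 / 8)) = -1568 / 31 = -50.58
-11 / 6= -1.83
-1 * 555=-555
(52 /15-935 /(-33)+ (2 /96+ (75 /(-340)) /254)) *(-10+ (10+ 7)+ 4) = 181366163 /518160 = 350.02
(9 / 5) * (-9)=-81 / 5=-16.20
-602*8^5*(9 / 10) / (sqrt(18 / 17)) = -14794752*sqrt(34) / 5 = -17253497.44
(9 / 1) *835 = 7515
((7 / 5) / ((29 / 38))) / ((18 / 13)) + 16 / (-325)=108209 / 84825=1.28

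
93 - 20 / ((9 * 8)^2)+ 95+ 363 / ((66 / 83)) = 835267 / 1296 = 644.50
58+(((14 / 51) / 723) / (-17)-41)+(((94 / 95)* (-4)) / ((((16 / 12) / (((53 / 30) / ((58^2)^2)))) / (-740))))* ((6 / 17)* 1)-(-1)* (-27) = -842361871655987 / 84237018570990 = -10.00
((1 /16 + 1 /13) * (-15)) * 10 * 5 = -10875 /104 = -104.57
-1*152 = -152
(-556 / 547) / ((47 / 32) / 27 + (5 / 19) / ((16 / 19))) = -480384 / 173399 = -2.77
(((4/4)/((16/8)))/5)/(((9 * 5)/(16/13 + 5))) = 9/650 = 0.01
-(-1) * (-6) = -6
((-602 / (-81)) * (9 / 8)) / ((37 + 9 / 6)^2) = 43 / 7623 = 0.01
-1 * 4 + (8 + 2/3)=14/3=4.67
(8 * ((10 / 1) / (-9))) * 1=-80 / 9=-8.89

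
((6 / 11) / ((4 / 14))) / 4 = 21 / 44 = 0.48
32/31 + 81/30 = 1157/310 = 3.73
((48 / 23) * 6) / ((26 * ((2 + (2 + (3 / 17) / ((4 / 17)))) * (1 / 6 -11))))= -0.01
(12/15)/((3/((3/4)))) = 1/5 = 0.20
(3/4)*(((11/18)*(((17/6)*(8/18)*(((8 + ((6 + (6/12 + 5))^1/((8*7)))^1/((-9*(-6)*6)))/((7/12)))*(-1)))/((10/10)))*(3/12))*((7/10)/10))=-54291149/391910400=-0.14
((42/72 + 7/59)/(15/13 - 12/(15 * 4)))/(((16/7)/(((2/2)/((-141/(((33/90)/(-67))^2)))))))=-5472467/80017716395520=-0.00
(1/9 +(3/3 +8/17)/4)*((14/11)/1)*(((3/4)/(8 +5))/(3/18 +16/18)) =0.03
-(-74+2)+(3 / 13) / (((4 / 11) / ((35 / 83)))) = 311907 / 4316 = 72.27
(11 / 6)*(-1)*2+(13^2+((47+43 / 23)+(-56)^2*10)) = 2178620 / 69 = 31574.20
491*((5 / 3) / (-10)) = -491 / 6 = -81.83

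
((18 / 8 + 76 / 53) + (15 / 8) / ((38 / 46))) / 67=47963 / 539752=0.09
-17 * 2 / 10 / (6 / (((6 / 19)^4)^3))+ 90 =995991707412222498 / 11066574595330805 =90.00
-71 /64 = -1.11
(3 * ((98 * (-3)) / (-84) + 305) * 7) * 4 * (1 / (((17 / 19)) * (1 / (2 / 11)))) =984732 / 187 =5265.95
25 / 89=0.28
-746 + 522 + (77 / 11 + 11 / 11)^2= -160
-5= -5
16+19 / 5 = 99 / 5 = 19.80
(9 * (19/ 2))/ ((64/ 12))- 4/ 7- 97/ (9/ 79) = -1685345/ 2016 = -835.98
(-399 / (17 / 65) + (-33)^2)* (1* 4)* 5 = -148440 / 17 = -8731.76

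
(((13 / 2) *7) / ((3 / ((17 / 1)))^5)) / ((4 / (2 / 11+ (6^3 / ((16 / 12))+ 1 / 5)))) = 384649200299 / 35640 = 10792626.27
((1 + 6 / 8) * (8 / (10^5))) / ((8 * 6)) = 7 / 2400000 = 0.00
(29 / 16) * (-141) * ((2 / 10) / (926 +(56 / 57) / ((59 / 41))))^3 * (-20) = 0.00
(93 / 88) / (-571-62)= -31 / 18568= -0.00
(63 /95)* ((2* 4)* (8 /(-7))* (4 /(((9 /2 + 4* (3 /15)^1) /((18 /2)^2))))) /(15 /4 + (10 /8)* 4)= -1492992 /35245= -42.36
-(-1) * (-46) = -46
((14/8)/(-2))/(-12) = 7/96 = 0.07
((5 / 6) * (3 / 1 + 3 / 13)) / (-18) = -35 / 234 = -0.15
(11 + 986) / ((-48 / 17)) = -353.10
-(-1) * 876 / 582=146 / 97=1.51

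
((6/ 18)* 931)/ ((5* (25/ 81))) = 25137/ 125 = 201.10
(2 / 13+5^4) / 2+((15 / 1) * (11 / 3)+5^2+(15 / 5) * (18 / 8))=20765 / 52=399.33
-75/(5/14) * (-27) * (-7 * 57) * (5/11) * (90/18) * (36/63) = -32319000/11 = -2938090.91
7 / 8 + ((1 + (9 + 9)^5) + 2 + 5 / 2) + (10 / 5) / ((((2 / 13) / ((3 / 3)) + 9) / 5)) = 1798875845 / 952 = 1889575.47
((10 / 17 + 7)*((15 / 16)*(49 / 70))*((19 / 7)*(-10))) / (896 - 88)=-0.17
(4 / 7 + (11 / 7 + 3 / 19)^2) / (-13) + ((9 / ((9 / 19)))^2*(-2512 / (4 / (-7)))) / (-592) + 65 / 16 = -364415895043 / 136134544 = -2676.88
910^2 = 828100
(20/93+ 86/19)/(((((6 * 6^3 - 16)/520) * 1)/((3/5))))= 54457/47120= 1.16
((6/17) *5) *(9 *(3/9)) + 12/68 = 93/17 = 5.47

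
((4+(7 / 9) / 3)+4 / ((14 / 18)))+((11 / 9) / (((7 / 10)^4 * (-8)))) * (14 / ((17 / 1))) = 1397741 / 157437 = 8.88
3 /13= 0.23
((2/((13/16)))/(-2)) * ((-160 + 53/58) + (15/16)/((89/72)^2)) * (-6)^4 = 58064936832/229709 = 252776.06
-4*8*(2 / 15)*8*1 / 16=-32 / 15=-2.13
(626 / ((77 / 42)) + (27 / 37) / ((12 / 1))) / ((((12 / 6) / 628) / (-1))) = -87289959 / 814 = -107235.82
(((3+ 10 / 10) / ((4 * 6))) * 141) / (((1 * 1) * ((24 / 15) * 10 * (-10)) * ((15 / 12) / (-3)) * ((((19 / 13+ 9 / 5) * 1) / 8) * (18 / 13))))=7943 / 12720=0.62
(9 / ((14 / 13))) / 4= 117 / 56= 2.09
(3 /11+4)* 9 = 423 /11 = 38.45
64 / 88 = 8 / 11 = 0.73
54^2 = 2916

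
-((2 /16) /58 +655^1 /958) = -152439 /222256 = -0.69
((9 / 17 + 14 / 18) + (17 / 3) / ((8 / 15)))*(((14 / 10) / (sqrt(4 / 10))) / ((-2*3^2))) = -20447*sqrt(10) / 44064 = -1.47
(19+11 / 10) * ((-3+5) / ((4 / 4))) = 201 / 5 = 40.20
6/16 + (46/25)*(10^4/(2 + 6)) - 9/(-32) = 73621/32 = 2300.66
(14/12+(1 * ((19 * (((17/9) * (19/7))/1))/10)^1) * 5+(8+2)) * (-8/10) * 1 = -47.90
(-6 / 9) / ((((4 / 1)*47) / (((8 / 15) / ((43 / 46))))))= -184 / 90945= -0.00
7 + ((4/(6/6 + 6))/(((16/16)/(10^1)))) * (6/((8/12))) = 409/7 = 58.43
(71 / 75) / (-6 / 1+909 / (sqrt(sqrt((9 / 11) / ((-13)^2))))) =568 / 391732778050875+28684 *11^(1 / 4) *sqrt(39) / 391732778050875+18831046 *sqrt(11) / 130577592683625+950967823 *11^(3 / 4) *sqrt(39) / 130577592683625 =0.00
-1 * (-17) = 17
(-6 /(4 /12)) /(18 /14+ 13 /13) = -63 /8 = -7.88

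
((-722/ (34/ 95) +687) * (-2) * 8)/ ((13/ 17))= 27835.08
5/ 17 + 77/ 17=82/ 17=4.82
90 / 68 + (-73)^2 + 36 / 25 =4531999 / 850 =5331.76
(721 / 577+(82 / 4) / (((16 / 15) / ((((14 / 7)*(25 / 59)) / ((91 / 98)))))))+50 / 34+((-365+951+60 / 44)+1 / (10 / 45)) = 612.12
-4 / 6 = -0.67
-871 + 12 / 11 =-9569 / 11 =-869.91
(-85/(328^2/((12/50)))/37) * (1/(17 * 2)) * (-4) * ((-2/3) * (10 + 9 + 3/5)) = -49/6219700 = -0.00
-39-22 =-61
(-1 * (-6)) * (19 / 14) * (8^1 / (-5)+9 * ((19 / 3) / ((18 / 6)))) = 4959 / 35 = 141.69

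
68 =68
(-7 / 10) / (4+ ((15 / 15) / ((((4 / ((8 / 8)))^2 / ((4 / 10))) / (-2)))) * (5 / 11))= -22 / 125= -0.18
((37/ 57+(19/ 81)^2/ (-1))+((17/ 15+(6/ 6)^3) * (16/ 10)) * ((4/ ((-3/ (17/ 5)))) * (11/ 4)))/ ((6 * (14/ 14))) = -6.99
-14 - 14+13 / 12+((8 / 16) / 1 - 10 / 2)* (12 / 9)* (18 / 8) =-485 / 12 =-40.42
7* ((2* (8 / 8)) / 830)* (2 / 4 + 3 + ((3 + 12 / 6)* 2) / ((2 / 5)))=0.48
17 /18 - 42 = -739 /18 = -41.06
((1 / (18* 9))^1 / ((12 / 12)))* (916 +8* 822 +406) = 3949 / 81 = 48.75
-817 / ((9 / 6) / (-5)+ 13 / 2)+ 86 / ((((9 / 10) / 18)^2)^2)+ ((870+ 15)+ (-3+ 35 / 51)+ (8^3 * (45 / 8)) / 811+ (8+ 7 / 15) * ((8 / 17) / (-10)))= 441097875378172 / 32054775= 13760754.06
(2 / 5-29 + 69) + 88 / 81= 16802 / 405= 41.49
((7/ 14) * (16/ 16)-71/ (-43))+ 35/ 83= 18365/ 7138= 2.57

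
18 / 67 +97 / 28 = 7003 / 1876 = 3.73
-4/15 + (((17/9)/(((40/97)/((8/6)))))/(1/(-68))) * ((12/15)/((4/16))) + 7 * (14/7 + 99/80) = -14111021/10800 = -1306.58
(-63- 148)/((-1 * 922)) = 211/922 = 0.23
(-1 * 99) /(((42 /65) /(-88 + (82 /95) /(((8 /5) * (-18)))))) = 86103875 /6384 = 13487.45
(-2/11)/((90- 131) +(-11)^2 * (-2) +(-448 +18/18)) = 1/4015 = 0.00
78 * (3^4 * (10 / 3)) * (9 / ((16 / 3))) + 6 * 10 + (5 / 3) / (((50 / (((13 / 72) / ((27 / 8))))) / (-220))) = 103804811 / 2916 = 35598.36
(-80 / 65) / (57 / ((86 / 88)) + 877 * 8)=-172 / 988637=-0.00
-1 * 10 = -10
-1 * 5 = -5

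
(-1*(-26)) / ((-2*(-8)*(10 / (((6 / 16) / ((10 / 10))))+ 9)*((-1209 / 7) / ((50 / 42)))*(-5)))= 5 / 79608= 0.00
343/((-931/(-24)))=168/19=8.84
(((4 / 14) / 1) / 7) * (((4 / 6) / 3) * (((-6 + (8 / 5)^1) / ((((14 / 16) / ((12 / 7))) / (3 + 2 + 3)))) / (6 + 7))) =-22528 / 468195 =-0.05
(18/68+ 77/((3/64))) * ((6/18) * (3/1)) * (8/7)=670316/357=1877.64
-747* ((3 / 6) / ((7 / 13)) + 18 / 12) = -1814.14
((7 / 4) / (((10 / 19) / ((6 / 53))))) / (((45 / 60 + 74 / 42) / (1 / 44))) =8379 / 2460260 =0.00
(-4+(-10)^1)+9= -5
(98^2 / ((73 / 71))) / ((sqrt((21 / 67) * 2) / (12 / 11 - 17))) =-8523550 * sqrt(2814) / 2409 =-187692.00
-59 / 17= -3.47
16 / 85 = 0.19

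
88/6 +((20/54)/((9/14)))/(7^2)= 24968/1701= 14.68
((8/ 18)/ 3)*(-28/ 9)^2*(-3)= -3136/ 729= -4.30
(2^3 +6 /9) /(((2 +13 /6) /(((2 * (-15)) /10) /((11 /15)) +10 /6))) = -832 /165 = -5.04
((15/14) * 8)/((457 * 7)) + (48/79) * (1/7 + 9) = 9832068/1769047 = 5.56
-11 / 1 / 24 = -11 / 24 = -0.46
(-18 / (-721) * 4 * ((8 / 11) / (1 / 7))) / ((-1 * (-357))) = 192 / 134827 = 0.00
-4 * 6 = -24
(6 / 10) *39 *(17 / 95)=1989 / 475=4.19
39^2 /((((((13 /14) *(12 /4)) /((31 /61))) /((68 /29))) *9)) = 72.29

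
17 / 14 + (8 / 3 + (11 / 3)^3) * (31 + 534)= 11098189 / 378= 29360.29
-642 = -642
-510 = -510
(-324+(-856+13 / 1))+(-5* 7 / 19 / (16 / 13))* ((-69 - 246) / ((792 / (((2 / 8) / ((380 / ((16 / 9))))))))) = -5338545679 / 4574592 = -1167.00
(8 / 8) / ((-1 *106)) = -1 / 106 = -0.01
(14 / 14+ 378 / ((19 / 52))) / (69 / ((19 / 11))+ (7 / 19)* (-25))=19675 / 584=33.69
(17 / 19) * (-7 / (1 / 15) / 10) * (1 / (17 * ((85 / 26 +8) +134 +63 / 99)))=-3003 / 792851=-0.00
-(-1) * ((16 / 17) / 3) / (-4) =-4 / 51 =-0.08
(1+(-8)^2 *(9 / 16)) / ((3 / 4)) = 49.33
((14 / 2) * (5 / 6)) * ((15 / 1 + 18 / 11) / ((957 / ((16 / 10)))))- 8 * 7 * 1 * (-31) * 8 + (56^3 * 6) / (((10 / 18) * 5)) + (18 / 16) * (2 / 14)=5795181253343 / 14737800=393218.88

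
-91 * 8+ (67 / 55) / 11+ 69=-398628 / 605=-658.89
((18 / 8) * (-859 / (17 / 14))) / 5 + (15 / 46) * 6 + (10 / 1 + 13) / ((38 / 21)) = -11279757 / 37145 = -303.67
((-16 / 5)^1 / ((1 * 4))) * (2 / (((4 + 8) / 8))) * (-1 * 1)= 16 / 15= 1.07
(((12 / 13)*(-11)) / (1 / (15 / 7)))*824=-1631520 / 91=-17928.79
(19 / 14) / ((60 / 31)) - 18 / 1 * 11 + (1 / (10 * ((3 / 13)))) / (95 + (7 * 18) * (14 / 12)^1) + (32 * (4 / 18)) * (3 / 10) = -19836437 / 101640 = -195.16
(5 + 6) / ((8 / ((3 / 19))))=33 / 152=0.22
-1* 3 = -3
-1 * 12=-12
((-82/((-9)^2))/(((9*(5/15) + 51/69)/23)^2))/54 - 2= -43823585/16175052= -2.71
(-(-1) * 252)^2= 63504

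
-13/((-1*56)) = 13/56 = 0.23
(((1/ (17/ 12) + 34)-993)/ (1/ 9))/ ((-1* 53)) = 146619/ 901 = 162.73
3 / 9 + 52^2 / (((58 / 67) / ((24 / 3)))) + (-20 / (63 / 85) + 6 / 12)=91213117 / 3654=24962.54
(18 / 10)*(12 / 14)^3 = 1.13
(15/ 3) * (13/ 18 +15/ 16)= 1195/ 144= 8.30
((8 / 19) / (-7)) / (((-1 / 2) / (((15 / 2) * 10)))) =1200 / 133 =9.02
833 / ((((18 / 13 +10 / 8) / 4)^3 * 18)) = 161.96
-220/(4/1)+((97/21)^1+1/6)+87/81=-18575/378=-49.14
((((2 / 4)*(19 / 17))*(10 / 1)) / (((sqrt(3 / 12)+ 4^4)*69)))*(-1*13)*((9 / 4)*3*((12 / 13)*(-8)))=80 / 391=0.20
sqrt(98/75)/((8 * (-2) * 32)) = -7 * sqrt(6)/7680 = -0.00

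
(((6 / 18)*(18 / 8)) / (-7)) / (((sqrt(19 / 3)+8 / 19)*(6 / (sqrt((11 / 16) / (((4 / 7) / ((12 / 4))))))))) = -1083*sqrt(1463) / 2986816+57*sqrt(231) / 373352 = -0.01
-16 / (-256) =0.06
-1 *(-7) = 7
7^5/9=16807/9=1867.44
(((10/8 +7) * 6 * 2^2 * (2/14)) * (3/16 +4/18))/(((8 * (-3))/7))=-649/192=-3.38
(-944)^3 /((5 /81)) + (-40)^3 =-68140143104 /5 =-13628028620.80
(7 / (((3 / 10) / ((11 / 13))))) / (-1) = -770 / 39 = -19.74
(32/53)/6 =16/159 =0.10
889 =889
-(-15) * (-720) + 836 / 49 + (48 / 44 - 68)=-5848068 / 539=-10849.85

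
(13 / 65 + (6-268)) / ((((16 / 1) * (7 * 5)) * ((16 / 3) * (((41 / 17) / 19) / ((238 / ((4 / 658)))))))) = -7094278653 / 262400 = -27036.12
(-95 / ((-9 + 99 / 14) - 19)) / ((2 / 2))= 1330 / 293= 4.54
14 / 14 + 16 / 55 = 71 / 55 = 1.29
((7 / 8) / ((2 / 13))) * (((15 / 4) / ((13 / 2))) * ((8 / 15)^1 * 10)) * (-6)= -105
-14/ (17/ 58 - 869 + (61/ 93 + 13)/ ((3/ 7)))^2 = -3665999736/ 183380211822025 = -0.00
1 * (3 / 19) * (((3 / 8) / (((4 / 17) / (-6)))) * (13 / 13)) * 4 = -459 / 76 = -6.04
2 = 2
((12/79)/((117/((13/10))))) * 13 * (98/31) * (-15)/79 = -2548/193471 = -0.01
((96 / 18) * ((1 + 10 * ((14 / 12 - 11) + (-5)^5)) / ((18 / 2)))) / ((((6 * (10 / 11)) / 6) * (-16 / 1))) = 517231 / 405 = 1277.11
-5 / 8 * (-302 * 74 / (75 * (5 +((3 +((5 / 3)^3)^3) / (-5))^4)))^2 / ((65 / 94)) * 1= -9180853126830112678507410972761893390254517500 / 3493755175190611571339998361687277812165274735043813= -0.00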